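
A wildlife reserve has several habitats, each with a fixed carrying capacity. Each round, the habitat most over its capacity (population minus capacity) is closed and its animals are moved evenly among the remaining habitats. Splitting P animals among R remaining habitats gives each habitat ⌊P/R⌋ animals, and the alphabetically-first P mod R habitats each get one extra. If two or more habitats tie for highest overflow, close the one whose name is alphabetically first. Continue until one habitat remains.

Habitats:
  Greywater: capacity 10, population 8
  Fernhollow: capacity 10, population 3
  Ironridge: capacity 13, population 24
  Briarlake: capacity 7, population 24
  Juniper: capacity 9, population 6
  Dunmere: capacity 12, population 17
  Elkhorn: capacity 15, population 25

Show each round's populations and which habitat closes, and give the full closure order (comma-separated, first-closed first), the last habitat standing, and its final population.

Round 1: Briarlake=24 Dunmere=17 Elkhorn=25 Fernhollow=3 Greywater=8 Ironridge=24 Juniper=6 → close Briarlake (overflow 17)
  24÷6 = 4 each, +1 to first 0
Round 2: Dunmere=21 Elkhorn=29 Fernhollow=7 Greywater=12 Ironridge=28 Juniper=10 → close Ironridge (overflow 15)
  28÷5 = 5 each, +1 to first 3
Round 3: Dunmere=27 Elkhorn=35 Fernhollow=13 Greywater=17 Juniper=15 → close Elkhorn (overflow 20)
  35÷4 = 8 each, +1 to first 3
Round 4: Dunmere=36 Fernhollow=22 Greywater=26 Juniper=23 → close Dunmere (overflow 24)
  36÷3 = 12 each, +1 to first 0
Round 5: Fernhollow=34 Greywater=38 Juniper=35 → close Greywater (overflow 28)
  38÷2 = 19 each, +1 to first 0
Round 6: Fernhollow=53 Juniper=54 → close Juniper (overflow 45)
  54÷1 = 54 each, +1 to first 0

Closure order: Briarlake, Ironridge, Elkhorn, Dunmere, Greywater, Juniper
Last habitat: Fernhollow with 107 animals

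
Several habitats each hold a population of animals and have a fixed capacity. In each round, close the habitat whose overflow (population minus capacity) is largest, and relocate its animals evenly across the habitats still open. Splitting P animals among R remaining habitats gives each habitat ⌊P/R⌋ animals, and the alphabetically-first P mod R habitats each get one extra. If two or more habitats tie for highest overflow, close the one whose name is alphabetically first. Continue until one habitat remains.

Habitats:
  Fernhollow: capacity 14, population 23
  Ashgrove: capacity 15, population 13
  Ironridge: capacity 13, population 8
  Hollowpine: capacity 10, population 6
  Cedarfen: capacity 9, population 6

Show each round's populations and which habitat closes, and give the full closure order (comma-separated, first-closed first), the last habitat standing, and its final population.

Closure order: Fernhollow, Ashgrove, Cedarfen, Hollowpine
Last habitat: Ironridge with 56 animals

Round 1: Ashgrove=13 Cedarfen=6 Fernhollow=23 Hollowpine=6 Ironridge=8 → close Fernhollow (overflow 9)
  23÷4 = 5 each, +1 to first 3
Round 2: Ashgrove=19 Cedarfen=12 Hollowpine=12 Ironridge=13 → close Ashgrove (overflow 4)
  19÷3 = 6 each, +1 to first 1
Round 3: Cedarfen=19 Hollowpine=18 Ironridge=19 → close Cedarfen (overflow 10)
  19÷2 = 9 each, +1 to first 1
Round 4: Hollowpine=28 Ironridge=28 → close Hollowpine (overflow 18)
  28÷1 = 28 each, +1 to first 0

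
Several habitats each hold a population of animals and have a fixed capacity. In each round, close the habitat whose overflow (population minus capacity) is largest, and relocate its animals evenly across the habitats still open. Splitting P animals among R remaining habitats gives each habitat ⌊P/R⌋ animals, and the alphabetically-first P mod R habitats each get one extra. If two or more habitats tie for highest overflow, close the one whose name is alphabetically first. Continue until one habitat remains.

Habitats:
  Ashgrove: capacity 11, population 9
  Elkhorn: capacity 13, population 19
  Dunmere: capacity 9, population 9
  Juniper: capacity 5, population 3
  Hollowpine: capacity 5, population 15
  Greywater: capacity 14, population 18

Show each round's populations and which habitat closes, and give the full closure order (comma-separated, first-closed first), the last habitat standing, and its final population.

Closure order: Hollowpine, Elkhorn, Greywater, Dunmere, Ashgrove
Last habitat: Juniper with 73 animals

Round 1: Ashgrove=9 Dunmere=9 Elkhorn=19 Greywater=18 Hollowpine=15 Juniper=3 → close Hollowpine (overflow 10)
  15÷5 = 3 each, +1 to first 0
Round 2: Ashgrove=12 Dunmere=12 Elkhorn=22 Greywater=21 Juniper=6 → close Elkhorn (overflow 9)
  22÷4 = 5 each, +1 to first 2
Round 3: Ashgrove=18 Dunmere=18 Greywater=26 Juniper=11 → close Greywater (overflow 12)
  26÷3 = 8 each, +1 to first 2
Round 4: Ashgrove=27 Dunmere=27 Juniper=19 → close Dunmere (overflow 18)
  27÷2 = 13 each, +1 to first 1
Round 5: Ashgrove=41 Juniper=32 → close Ashgrove (overflow 30)
  41÷1 = 41 each, +1 to first 0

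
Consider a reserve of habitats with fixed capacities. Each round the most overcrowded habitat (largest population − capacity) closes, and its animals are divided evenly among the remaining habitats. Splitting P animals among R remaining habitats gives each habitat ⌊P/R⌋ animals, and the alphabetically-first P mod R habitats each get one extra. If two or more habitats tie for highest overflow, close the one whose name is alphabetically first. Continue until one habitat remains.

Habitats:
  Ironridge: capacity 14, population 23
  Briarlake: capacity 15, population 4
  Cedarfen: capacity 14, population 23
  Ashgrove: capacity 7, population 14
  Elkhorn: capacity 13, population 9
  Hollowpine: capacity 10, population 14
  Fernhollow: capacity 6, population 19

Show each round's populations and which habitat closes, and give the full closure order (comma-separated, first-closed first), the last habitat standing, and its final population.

Round 1: Ashgrove=14 Briarlake=4 Cedarfen=23 Elkhorn=9 Fernhollow=19 Hollowpine=14 Ironridge=23 → close Fernhollow (overflow 13)
  19÷6 = 3 each, +1 to first 1
Round 2: Ashgrove=18 Briarlake=7 Cedarfen=26 Elkhorn=12 Hollowpine=17 Ironridge=26 → close Cedarfen (overflow 12)
  26÷5 = 5 each, +1 to first 1
Round 3: Ashgrove=24 Briarlake=12 Elkhorn=17 Hollowpine=22 Ironridge=31 → close Ashgrove (overflow 17)
  24÷4 = 6 each, +1 to first 0
Round 4: Briarlake=18 Elkhorn=23 Hollowpine=28 Ironridge=37 → close Ironridge (overflow 23)
  37÷3 = 12 each, +1 to first 1
Round 5: Briarlake=31 Elkhorn=35 Hollowpine=40 → close Hollowpine (overflow 30)
  40÷2 = 20 each, +1 to first 0
Round 6: Briarlake=51 Elkhorn=55 → close Elkhorn (overflow 42)
  55÷1 = 55 each, +1 to first 0

Closure order: Fernhollow, Cedarfen, Ashgrove, Ironridge, Hollowpine, Elkhorn
Last habitat: Briarlake with 106 animals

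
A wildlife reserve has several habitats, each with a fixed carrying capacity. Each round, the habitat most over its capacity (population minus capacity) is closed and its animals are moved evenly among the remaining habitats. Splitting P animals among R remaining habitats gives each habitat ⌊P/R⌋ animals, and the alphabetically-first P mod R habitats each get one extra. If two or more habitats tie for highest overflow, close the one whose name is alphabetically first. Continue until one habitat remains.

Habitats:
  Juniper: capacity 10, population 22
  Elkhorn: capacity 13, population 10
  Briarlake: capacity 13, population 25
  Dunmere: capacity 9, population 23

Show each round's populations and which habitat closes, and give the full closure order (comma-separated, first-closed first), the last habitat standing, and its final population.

Round 1: Briarlake=25 Dunmere=23 Elkhorn=10 Juniper=22 → close Dunmere (overflow 14)
  23÷3 = 7 each, +1 to first 2
Round 2: Briarlake=33 Elkhorn=18 Juniper=29 → close Briarlake (overflow 20)
  33÷2 = 16 each, +1 to first 1
Round 3: Elkhorn=35 Juniper=45 → close Juniper (overflow 35)
  45÷1 = 45 each, +1 to first 0

Closure order: Dunmere, Briarlake, Juniper
Last habitat: Elkhorn with 80 animals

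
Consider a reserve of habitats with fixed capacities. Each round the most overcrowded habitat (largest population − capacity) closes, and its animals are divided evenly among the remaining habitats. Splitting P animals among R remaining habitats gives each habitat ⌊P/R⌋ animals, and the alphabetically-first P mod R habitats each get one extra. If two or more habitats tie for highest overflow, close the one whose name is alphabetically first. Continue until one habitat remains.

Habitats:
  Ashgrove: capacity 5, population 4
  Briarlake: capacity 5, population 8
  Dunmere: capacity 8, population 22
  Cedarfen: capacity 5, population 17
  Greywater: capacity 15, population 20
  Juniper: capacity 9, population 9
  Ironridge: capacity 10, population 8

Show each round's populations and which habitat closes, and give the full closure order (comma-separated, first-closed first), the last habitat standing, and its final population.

Round 1: Ashgrove=4 Briarlake=8 Cedarfen=17 Dunmere=22 Greywater=20 Ironridge=8 Juniper=9 → close Dunmere (overflow 14)
  22÷6 = 3 each, +1 to first 4
Round 2: Ashgrove=8 Briarlake=12 Cedarfen=21 Greywater=24 Ironridge=11 Juniper=12 → close Cedarfen (overflow 16)
  21÷5 = 4 each, +1 to first 1
Round 3: Ashgrove=13 Briarlake=16 Greywater=28 Ironridge=15 Juniper=16 → close Greywater (overflow 13)
  28÷4 = 7 each, +1 to first 0
Round 4: Ashgrove=20 Briarlake=23 Ironridge=22 Juniper=23 → close Briarlake (overflow 18)
  23÷3 = 7 each, +1 to first 2
Round 5: Ashgrove=28 Ironridge=30 Juniper=30 → close Ashgrove (overflow 23)
  28÷2 = 14 each, +1 to first 0
Round 6: Ironridge=44 Juniper=44 → close Juniper (overflow 35)
  44÷1 = 44 each, +1 to first 0

Closure order: Dunmere, Cedarfen, Greywater, Briarlake, Ashgrove, Juniper
Last habitat: Ironridge with 88 animals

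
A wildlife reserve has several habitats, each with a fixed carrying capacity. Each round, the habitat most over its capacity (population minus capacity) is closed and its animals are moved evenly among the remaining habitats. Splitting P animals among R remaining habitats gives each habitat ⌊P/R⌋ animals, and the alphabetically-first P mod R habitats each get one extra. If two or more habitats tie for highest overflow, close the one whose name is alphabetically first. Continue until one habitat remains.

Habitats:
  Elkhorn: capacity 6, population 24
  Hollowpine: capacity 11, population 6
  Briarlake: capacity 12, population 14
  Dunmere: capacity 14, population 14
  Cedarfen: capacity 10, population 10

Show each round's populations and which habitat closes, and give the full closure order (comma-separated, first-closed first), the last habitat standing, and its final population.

Round 1: Briarlake=14 Cedarfen=10 Dunmere=14 Elkhorn=24 Hollowpine=6 → close Elkhorn (overflow 18)
  24÷4 = 6 each, +1 to first 0
Round 2: Briarlake=20 Cedarfen=16 Dunmere=20 Hollowpine=12 → close Briarlake (overflow 8)
  20÷3 = 6 each, +1 to first 2
Round 3: Cedarfen=23 Dunmere=27 Hollowpine=18 → close Cedarfen (overflow 13)
  23÷2 = 11 each, +1 to first 1
Round 4: Dunmere=39 Hollowpine=29 → close Dunmere (overflow 25)
  39÷1 = 39 each, +1 to first 0

Closure order: Elkhorn, Briarlake, Cedarfen, Dunmere
Last habitat: Hollowpine with 68 animals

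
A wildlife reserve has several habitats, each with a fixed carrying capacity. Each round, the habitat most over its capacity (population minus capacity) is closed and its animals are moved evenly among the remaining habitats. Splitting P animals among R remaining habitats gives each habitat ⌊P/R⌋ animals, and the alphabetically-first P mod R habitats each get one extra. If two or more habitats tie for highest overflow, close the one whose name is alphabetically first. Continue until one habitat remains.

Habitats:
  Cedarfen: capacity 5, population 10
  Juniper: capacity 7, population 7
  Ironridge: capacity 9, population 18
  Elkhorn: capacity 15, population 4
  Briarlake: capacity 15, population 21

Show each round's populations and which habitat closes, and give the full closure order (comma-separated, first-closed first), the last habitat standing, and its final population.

Round 1: Briarlake=21 Cedarfen=10 Elkhorn=4 Ironridge=18 Juniper=7 → close Ironridge (overflow 9)
  18÷4 = 4 each, +1 to first 2
Round 2: Briarlake=26 Cedarfen=15 Elkhorn=8 Juniper=11 → close Briarlake (overflow 11)
  26÷3 = 8 each, +1 to first 2
Round 3: Cedarfen=24 Elkhorn=17 Juniper=19 → close Cedarfen (overflow 19)
  24÷2 = 12 each, +1 to first 0
Round 4: Elkhorn=29 Juniper=31 → close Juniper (overflow 24)
  31÷1 = 31 each, +1 to first 0

Closure order: Ironridge, Briarlake, Cedarfen, Juniper
Last habitat: Elkhorn with 60 animals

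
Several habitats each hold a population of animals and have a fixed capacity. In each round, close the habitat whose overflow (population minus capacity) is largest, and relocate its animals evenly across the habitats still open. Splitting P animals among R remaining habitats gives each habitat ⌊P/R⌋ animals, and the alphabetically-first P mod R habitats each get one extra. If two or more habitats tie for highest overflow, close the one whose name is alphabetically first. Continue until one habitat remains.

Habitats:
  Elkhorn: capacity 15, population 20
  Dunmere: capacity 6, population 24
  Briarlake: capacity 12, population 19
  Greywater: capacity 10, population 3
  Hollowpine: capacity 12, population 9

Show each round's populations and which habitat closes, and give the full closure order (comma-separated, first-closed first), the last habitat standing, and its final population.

Closure order: Dunmere, Briarlake, Elkhorn, Hollowpine
Last habitat: Greywater with 75 animals

Round 1: Briarlake=19 Dunmere=24 Elkhorn=20 Greywater=3 Hollowpine=9 → close Dunmere (overflow 18)
  24÷4 = 6 each, +1 to first 0
Round 2: Briarlake=25 Elkhorn=26 Greywater=9 Hollowpine=15 → close Briarlake (overflow 13)
  25÷3 = 8 each, +1 to first 1
Round 3: Elkhorn=35 Greywater=17 Hollowpine=23 → close Elkhorn (overflow 20)
  35÷2 = 17 each, +1 to first 1
Round 4: Greywater=35 Hollowpine=40 → close Hollowpine (overflow 28)
  40÷1 = 40 each, +1 to first 0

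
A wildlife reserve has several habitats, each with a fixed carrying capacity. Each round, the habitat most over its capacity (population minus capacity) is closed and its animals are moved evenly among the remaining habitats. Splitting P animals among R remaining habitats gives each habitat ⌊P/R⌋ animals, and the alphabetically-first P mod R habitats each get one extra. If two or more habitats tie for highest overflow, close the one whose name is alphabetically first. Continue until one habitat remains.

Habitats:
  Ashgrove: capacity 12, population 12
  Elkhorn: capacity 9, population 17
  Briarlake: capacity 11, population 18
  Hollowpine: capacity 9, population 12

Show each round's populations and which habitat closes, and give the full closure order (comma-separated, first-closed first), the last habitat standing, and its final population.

Round 1: Ashgrove=12 Briarlake=18 Elkhorn=17 Hollowpine=12 → close Elkhorn (overflow 8)
  17÷3 = 5 each, +1 to first 2
Round 2: Ashgrove=18 Briarlake=24 Hollowpine=17 → close Briarlake (overflow 13)
  24÷2 = 12 each, +1 to first 0
Round 3: Ashgrove=30 Hollowpine=29 → close Hollowpine (overflow 20)
  29÷1 = 29 each, +1 to first 0

Closure order: Elkhorn, Briarlake, Hollowpine
Last habitat: Ashgrove with 59 animals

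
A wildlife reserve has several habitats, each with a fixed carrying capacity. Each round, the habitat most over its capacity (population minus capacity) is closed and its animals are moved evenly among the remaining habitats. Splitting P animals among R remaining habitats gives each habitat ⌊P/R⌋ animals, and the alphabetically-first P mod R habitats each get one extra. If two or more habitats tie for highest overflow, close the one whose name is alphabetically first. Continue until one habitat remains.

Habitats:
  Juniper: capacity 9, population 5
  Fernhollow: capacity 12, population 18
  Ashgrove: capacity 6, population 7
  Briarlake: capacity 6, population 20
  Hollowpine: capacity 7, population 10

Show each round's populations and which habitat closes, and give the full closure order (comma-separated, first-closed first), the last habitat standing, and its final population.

Round 1: Ashgrove=7 Briarlake=20 Fernhollow=18 Hollowpine=10 Juniper=5 → close Briarlake (overflow 14)
  20÷4 = 5 each, +1 to first 0
Round 2: Ashgrove=12 Fernhollow=23 Hollowpine=15 Juniper=10 → close Fernhollow (overflow 11)
  23÷3 = 7 each, +1 to first 2
Round 3: Ashgrove=20 Hollowpine=23 Juniper=17 → close Hollowpine (overflow 16)
  23÷2 = 11 each, +1 to first 1
Round 4: Ashgrove=32 Juniper=28 → close Ashgrove (overflow 26)
  32÷1 = 32 each, +1 to first 0

Closure order: Briarlake, Fernhollow, Hollowpine, Ashgrove
Last habitat: Juniper with 60 animals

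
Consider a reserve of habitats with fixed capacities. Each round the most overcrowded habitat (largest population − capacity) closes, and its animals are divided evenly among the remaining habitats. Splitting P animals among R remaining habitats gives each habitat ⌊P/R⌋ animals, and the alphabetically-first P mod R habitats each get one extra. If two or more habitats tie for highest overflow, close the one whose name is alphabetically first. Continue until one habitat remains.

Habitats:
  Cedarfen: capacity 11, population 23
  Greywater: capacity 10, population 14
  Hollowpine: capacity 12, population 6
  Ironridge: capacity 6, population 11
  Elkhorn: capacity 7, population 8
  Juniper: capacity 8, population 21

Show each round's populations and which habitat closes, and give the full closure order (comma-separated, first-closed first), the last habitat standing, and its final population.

Closure order: Juniper, Cedarfen, Ironridge, Greywater, Elkhorn
Last habitat: Hollowpine with 83 animals

Round 1: Cedarfen=23 Elkhorn=8 Greywater=14 Hollowpine=6 Ironridge=11 Juniper=21 → close Juniper (overflow 13)
  21÷5 = 4 each, +1 to first 1
Round 2: Cedarfen=28 Elkhorn=12 Greywater=18 Hollowpine=10 Ironridge=15 → close Cedarfen (overflow 17)
  28÷4 = 7 each, +1 to first 0
Round 3: Elkhorn=19 Greywater=25 Hollowpine=17 Ironridge=22 → close Ironridge (overflow 16)
  22÷3 = 7 each, +1 to first 1
Round 4: Elkhorn=27 Greywater=32 Hollowpine=24 → close Greywater (overflow 22)
  32÷2 = 16 each, +1 to first 0
Round 5: Elkhorn=43 Hollowpine=40 → close Elkhorn (overflow 36)
  43÷1 = 43 each, +1 to first 0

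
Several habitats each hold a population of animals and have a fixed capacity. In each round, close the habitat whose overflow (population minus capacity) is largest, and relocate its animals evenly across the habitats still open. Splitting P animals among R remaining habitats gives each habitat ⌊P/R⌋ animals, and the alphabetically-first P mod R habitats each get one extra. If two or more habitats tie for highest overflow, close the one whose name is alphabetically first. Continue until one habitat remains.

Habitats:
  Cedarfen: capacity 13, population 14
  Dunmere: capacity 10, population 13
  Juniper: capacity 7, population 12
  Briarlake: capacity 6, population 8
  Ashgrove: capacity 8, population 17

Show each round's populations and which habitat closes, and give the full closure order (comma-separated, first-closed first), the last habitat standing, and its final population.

Round 1: Ashgrove=17 Briarlake=8 Cedarfen=14 Dunmere=13 Juniper=12 → close Ashgrove (overflow 9)
  17÷4 = 4 each, +1 to first 1
Round 2: Briarlake=13 Cedarfen=18 Dunmere=17 Juniper=16 → close Juniper (overflow 9)
  16÷3 = 5 each, +1 to first 1
Round 3: Briarlake=19 Cedarfen=23 Dunmere=22 → close Briarlake (overflow 13)
  19÷2 = 9 each, +1 to first 1
Round 4: Cedarfen=33 Dunmere=31 → close Dunmere (overflow 21)
  31÷1 = 31 each, +1 to first 0

Closure order: Ashgrove, Juniper, Briarlake, Dunmere
Last habitat: Cedarfen with 64 animals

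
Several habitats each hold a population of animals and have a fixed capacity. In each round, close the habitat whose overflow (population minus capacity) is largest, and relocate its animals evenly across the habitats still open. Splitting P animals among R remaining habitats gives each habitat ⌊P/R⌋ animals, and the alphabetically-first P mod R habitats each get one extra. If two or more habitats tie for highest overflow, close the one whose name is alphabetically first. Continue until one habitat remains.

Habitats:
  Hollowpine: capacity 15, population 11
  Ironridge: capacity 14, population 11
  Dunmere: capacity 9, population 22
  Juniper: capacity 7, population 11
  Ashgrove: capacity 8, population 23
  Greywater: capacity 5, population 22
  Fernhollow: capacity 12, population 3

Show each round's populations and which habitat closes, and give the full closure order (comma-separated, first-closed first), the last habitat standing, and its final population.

Round 1: Ashgrove=23 Dunmere=22 Fernhollow=3 Greywater=22 Hollowpine=11 Ironridge=11 Juniper=11 → close Greywater (overflow 17)
  22÷6 = 3 each, +1 to first 4
Round 2: Ashgrove=27 Dunmere=26 Fernhollow=7 Hollowpine=15 Ironridge=14 Juniper=14 → close Ashgrove (overflow 19)
  27÷5 = 5 each, +1 to first 2
Round 3: Dunmere=32 Fernhollow=13 Hollowpine=20 Ironridge=19 Juniper=19 → close Dunmere (overflow 23)
  32÷4 = 8 each, +1 to first 0
Round 4: Fernhollow=21 Hollowpine=28 Ironridge=27 Juniper=27 → close Juniper (overflow 20)
  27÷3 = 9 each, +1 to first 0
Round 5: Fernhollow=30 Hollowpine=37 Ironridge=36 → close Hollowpine (overflow 22)
  37÷2 = 18 each, +1 to first 1
Round 6: Fernhollow=49 Ironridge=54 → close Ironridge (overflow 40)
  54÷1 = 54 each, +1 to first 0

Closure order: Greywater, Ashgrove, Dunmere, Juniper, Hollowpine, Ironridge
Last habitat: Fernhollow with 103 animals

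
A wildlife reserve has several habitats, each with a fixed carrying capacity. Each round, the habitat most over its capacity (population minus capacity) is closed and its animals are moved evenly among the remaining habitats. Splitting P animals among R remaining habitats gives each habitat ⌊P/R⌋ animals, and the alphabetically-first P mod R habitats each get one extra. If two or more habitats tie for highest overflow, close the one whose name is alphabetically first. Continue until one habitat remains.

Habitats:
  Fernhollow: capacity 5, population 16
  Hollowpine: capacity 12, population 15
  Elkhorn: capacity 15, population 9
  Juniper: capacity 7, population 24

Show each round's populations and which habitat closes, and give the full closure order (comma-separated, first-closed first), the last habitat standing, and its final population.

Round 1: Elkhorn=9 Fernhollow=16 Hollowpine=15 Juniper=24 → close Juniper (overflow 17)
  24÷3 = 8 each, +1 to first 0
Round 2: Elkhorn=17 Fernhollow=24 Hollowpine=23 → close Fernhollow (overflow 19)
  24÷2 = 12 each, +1 to first 0
Round 3: Elkhorn=29 Hollowpine=35 → close Hollowpine (overflow 23)
  35÷1 = 35 each, +1 to first 0

Closure order: Juniper, Fernhollow, Hollowpine
Last habitat: Elkhorn with 64 animals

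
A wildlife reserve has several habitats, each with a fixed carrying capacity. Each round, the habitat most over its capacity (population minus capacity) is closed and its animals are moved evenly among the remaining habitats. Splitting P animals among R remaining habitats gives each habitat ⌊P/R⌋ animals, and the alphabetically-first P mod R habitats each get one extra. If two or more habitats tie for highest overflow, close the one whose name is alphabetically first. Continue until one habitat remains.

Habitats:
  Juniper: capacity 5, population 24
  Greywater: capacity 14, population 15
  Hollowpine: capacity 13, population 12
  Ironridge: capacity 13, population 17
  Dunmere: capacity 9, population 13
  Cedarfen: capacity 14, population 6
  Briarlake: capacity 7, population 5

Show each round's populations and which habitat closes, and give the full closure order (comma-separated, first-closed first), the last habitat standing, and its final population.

Closure order: Juniper, Dunmere, Ironridge, Greywater, Briarlake, Hollowpine
Last habitat: Cedarfen with 92 animals

Round 1: Briarlake=5 Cedarfen=6 Dunmere=13 Greywater=15 Hollowpine=12 Ironridge=17 Juniper=24 → close Juniper (overflow 19)
  24÷6 = 4 each, +1 to first 0
Round 2: Briarlake=9 Cedarfen=10 Dunmere=17 Greywater=19 Hollowpine=16 Ironridge=21 → close Dunmere (overflow 8)
  17÷5 = 3 each, +1 to first 2
Round 3: Briarlake=13 Cedarfen=14 Greywater=22 Hollowpine=19 Ironridge=24 → close Ironridge (overflow 11)
  24÷4 = 6 each, +1 to first 0
Round 4: Briarlake=19 Cedarfen=20 Greywater=28 Hollowpine=25 → close Greywater (overflow 14)
  28÷3 = 9 each, +1 to first 1
Round 5: Briarlake=29 Cedarfen=29 Hollowpine=34 → close Briarlake (overflow 22)
  29÷2 = 14 each, +1 to first 1
Round 6: Cedarfen=44 Hollowpine=48 → close Hollowpine (overflow 35)
  48÷1 = 48 each, +1 to first 0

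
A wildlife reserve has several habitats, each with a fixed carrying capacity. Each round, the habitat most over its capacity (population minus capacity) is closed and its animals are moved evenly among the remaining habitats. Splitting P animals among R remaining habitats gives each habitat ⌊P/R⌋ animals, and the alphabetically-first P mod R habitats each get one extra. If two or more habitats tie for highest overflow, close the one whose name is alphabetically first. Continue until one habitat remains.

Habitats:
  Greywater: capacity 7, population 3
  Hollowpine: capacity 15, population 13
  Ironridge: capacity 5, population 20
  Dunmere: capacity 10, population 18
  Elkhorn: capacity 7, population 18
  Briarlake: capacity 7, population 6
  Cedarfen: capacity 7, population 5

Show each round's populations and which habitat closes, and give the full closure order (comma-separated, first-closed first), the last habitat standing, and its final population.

Round 1: Briarlake=6 Cedarfen=5 Dunmere=18 Elkhorn=18 Greywater=3 Hollowpine=13 Ironridge=20 → close Ironridge (overflow 15)
  20÷6 = 3 each, +1 to first 2
Round 2: Briarlake=10 Cedarfen=9 Dunmere=21 Elkhorn=21 Greywater=6 Hollowpine=16 → close Elkhorn (overflow 14)
  21÷5 = 4 each, +1 to first 1
Round 3: Briarlake=15 Cedarfen=13 Dunmere=25 Greywater=10 Hollowpine=20 → close Dunmere (overflow 15)
  25÷4 = 6 each, +1 to first 1
Round 4: Briarlake=22 Cedarfen=19 Greywater=16 Hollowpine=26 → close Briarlake (overflow 15)
  22÷3 = 7 each, +1 to first 1
Round 5: Cedarfen=27 Greywater=23 Hollowpine=33 → close Cedarfen (overflow 20)
  27÷2 = 13 each, +1 to first 1
Round 6: Greywater=37 Hollowpine=46 → close Hollowpine (overflow 31)
  46÷1 = 46 each, +1 to first 0

Closure order: Ironridge, Elkhorn, Dunmere, Briarlake, Cedarfen, Hollowpine
Last habitat: Greywater with 83 animals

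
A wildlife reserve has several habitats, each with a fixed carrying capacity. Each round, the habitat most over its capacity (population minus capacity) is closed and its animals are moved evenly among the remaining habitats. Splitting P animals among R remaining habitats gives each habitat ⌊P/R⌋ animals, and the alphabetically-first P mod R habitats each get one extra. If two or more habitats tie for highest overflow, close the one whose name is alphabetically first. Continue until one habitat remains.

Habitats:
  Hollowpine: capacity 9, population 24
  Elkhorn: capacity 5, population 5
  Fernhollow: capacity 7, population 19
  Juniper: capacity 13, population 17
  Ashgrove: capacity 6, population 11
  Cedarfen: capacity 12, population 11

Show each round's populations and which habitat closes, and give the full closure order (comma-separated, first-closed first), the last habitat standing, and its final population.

Closure order: Hollowpine, Fernhollow, Ashgrove, Juniper, Cedarfen
Last habitat: Elkhorn with 87 animals

Round 1: Ashgrove=11 Cedarfen=11 Elkhorn=5 Fernhollow=19 Hollowpine=24 Juniper=17 → close Hollowpine (overflow 15)
  24÷5 = 4 each, +1 to first 4
Round 2: Ashgrove=16 Cedarfen=16 Elkhorn=10 Fernhollow=24 Juniper=21 → close Fernhollow (overflow 17)
  24÷4 = 6 each, +1 to first 0
Round 3: Ashgrove=22 Cedarfen=22 Elkhorn=16 Juniper=27 → close Ashgrove (overflow 16)
  22÷3 = 7 each, +1 to first 1
Round 4: Cedarfen=30 Elkhorn=23 Juniper=34 → close Juniper (overflow 21)
  34÷2 = 17 each, +1 to first 0
Round 5: Cedarfen=47 Elkhorn=40 → close Cedarfen (overflow 35)
  47÷1 = 47 each, +1 to first 0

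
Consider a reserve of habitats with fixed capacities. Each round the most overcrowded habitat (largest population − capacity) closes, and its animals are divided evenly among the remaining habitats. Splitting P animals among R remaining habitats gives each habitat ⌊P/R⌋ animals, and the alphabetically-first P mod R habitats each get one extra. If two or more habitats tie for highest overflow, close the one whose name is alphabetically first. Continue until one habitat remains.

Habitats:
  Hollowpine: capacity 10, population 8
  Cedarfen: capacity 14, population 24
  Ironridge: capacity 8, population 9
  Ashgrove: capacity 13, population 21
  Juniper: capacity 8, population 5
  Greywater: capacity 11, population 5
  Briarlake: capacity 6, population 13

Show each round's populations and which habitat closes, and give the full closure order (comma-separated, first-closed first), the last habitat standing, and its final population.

Closure order: Cedarfen, Ashgrove, Briarlake, Ironridge, Hollowpine, Greywater
Last habitat: Juniper with 85 animals

Round 1: Ashgrove=21 Briarlake=13 Cedarfen=24 Greywater=5 Hollowpine=8 Ironridge=9 Juniper=5 → close Cedarfen (overflow 10)
  24÷6 = 4 each, +1 to first 0
Round 2: Ashgrove=25 Briarlake=17 Greywater=9 Hollowpine=12 Ironridge=13 Juniper=9 → close Ashgrove (overflow 12)
  25÷5 = 5 each, +1 to first 0
Round 3: Briarlake=22 Greywater=14 Hollowpine=17 Ironridge=18 Juniper=14 → close Briarlake (overflow 16)
  22÷4 = 5 each, +1 to first 2
Round 4: Greywater=20 Hollowpine=23 Ironridge=23 Juniper=19 → close Ironridge (overflow 15)
  23÷3 = 7 each, +1 to first 2
Round 5: Greywater=28 Hollowpine=31 Juniper=26 → close Hollowpine (overflow 21)
  31÷2 = 15 each, +1 to first 1
Round 6: Greywater=44 Juniper=41 → close Greywater (overflow 33)
  44÷1 = 44 each, +1 to first 0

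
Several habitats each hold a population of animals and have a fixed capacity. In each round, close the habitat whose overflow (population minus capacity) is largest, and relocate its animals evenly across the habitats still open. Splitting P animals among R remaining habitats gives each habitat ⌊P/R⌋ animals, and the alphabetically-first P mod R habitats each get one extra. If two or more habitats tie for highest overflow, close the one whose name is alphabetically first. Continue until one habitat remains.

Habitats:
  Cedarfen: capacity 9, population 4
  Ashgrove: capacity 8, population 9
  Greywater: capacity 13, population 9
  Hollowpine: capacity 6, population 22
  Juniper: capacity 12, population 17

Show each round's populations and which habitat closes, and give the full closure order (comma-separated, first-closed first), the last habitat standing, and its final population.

Closure order: Hollowpine, Juniper, Ashgrove, Cedarfen
Last habitat: Greywater with 61 animals

Round 1: Ashgrove=9 Cedarfen=4 Greywater=9 Hollowpine=22 Juniper=17 → close Hollowpine (overflow 16)
  22÷4 = 5 each, +1 to first 2
Round 2: Ashgrove=15 Cedarfen=10 Greywater=14 Juniper=22 → close Juniper (overflow 10)
  22÷3 = 7 each, +1 to first 1
Round 3: Ashgrove=23 Cedarfen=17 Greywater=21 → close Ashgrove (overflow 15)
  23÷2 = 11 each, +1 to first 1
Round 4: Cedarfen=29 Greywater=32 → close Cedarfen (overflow 20)
  29÷1 = 29 each, +1 to first 0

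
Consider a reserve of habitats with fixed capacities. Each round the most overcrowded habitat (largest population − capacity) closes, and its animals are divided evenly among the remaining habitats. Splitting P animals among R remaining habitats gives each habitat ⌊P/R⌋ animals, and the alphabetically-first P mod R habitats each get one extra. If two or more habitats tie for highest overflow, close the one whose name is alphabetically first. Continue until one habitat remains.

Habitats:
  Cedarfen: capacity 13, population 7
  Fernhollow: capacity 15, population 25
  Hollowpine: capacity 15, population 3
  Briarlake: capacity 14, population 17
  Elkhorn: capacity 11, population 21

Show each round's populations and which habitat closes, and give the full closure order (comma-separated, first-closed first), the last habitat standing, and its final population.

Round 1: Briarlake=17 Cedarfen=7 Elkhorn=21 Fernhollow=25 Hollowpine=3 → close Elkhorn (overflow 10)
  21÷4 = 5 each, +1 to first 1
Round 2: Briarlake=23 Cedarfen=12 Fernhollow=30 Hollowpine=8 → close Fernhollow (overflow 15)
  30÷3 = 10 each, +1 to first 0
Round 3: Briarlake=33 Cedarfen=22 Hollowpine=18 → close Briarlake (overflow 19)
  33÷2 = 16 each, +1 to first 1
Round 4: Cedarfen=39 Hollowpine=34 → close Cedarfen (overflow 26)
  39÷1 = 39 each, +1 to first 0

Closure order: Elkhorn, Fernhollow, Briarlake, Cedarfen
Last habitat: Hollowpine with 73 animals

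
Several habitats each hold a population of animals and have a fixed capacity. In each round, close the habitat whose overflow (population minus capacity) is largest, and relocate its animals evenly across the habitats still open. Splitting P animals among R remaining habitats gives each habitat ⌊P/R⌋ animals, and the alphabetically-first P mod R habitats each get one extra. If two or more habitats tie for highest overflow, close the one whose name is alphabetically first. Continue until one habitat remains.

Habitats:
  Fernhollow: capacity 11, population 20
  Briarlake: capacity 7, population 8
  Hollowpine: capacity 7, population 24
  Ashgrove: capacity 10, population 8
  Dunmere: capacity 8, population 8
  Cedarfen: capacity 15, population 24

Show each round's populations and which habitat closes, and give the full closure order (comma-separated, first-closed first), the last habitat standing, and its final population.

Closure order: Hollowpine, Cedarfen, Fernhollow, Briarlake, Ashgrove
Last habitat: Dunmere with 92 animals

Round 1: Ashgrove=8 Briarlake=8 Cedarfen=24 Dunmere=8 Fernhollow=20 Hollowpine=24 → close Hollowpine (overflow 17)
  24÷5 = 4 each, +1 to first 4
Round 2: Ashgrove=13 Briarlake=13 Cedarfen=29 Dunmere=13 Fernhollow=24 → close Cedarfen (overflow 14)
  29÷4 = 7 each, +1 to first 1
Round 3: Ashgrove=21 Briarlake=20 Dunmere=20 Fernhollow=31 → close Fernhollow (overflow 20)
  31÷3 = 10 each, +1 to first 1
Round 4: Ashgrove=32 Briarlake=30 Dunmere=30 → close Briarlake (overflow 23)
  30÷2 = 15 each, +1 to first 0
Round 5: Ashgrove=47 Dunmere=45 → close Ashgrove (overflow 37)
  47÷1 = 47 each, +1 to first 0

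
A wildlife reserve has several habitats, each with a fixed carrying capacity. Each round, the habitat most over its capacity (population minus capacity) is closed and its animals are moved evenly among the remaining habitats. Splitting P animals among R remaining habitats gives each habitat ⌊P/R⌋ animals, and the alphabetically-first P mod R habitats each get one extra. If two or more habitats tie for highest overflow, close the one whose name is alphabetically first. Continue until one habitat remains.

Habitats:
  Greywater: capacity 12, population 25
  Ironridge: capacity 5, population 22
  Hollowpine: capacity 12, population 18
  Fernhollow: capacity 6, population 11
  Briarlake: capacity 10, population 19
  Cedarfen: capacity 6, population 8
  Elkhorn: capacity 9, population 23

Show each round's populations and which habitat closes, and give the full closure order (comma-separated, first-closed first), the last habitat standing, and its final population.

Round 1: Briarlake=19 Cedarfen=8 Elkhorn=23 Fernhollow=11 Greywater=25 Hollowpine=18 Ironridge=22 → close Ironridge (overflow 17)
  22÷6 = 3 each, +1 to first 4
Round 2: Briarlake=23 Cedarfen=12 Elkhorn=27 Fernhollow=15 Greywater=28 Hollowpine=21 → close Elkhorn (overflow 18)
  27÷5 = 5 each, +1 to first 2
Round 3: Briarlake=29 Cedarfen=18 Fernhollow=20 Greywater=33 Hollowpine=26 → close Greywater (overflow 21)
  33÷4 = 8 each, +1 to first 1
Round 4: Briarlake=38 Cedarfen=26 Fernhollow=28 Hollowpine=34 → close Briarlake (overflow 28)
  38÷3 = 12 each, +1 to first 2
Round 5: Cedarfen=39 Fernhollow=41 Hollowpine=46 → close Fernhollow (overflow 35)
  41÷2 = 20 each, +1 to first 1
Round 6: Cedarfen=60 Hollowpine=66 → close Cedarfen (overflow 54)
  60÷1 = 60 each, +1 to first 0

Closure order: Ironridge, Elkhorn, Greywater, Briarlake, Fernhollow, Cedarfen
Last habitat: Hollowpine with 126 animals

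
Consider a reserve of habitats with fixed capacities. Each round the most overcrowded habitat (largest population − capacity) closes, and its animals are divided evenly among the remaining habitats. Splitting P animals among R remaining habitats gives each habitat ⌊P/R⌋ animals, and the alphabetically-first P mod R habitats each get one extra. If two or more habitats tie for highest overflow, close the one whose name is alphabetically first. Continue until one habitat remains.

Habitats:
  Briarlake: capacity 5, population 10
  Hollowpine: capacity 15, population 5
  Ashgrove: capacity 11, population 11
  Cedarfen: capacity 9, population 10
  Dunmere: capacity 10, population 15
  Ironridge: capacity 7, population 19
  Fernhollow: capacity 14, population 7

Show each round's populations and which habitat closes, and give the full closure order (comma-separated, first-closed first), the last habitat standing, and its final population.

Closure order: Ironridge, Briarlake, Dunmere, Ashgrove, Cedarfen, Fernhollow
Last habitat: Hollowpine with 77 animals

Round 1: Ashgrove=11 Briarlake=10 Cedarfen=10 Dunmere=15 Fernhollow=7 Hollowpine=5 Ironridge=19 → close Ironridge (overflow 12)
  19÷6 = 3 each, +1 to first 1
Round 2: Ashgrove=15 Briarlake=13 Cedarfen=13 Dunmere=18 Fernhollow=10 Hollowpine=8 → close Briarlake (overflow 8)
  13÷5 = 2 each, +1 to first 3
Round 3: Ashgrove=18 Cedarfen=16 Dunmere=21 Fernhollow=12 Hollowpine=10 → close Dunmere (overflow 11)
  21÷4 = 5 each, +1 to first 1
Round 4: Ashgrove=24 Cedarfen=21 Fernhollow=17 Hollowpine=15 → close Ashgrove (overflow 13)
  24÷3 = 8 each, +1 to first 0
Round 5: Cedarfen=29 Fernhollow=25 Hollowpine=23 → close Cedarfen (overflow 20)
  29÷2 = 14 each, +1 to first 1
Round 6: Fernhollow=40 Hollowpine=37 → close Fernhollow (overflow 26)
  40÷1 = 40 each, +1 to first 0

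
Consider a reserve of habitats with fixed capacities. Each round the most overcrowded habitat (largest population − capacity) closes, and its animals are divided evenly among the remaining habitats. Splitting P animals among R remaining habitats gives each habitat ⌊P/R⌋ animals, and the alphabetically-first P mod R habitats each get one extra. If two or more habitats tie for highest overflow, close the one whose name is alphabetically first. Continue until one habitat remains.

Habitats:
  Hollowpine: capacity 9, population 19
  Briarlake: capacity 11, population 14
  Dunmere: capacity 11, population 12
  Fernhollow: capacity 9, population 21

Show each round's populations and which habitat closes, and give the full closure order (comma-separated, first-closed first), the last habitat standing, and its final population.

Round 1: Briarlake=14 Dunmere=12 Fernhollow=21 Hollowpine=19 → close Fernhollow (overflow 12)
  21÷3 = 7 each, +1 to first 0
Round 2: Briarlake=21 Dunmere=19 Hollowpine=26 → close Hollowpine (overflow 17)
  26÷2 = 13 each, +1 to first 0
Round 3: Briarlake=34 Dunmere=32 → close Briarlake (overflow 23)
  34÷1 = 34 each, +1 to first 0

Closure order: Fernhollow, Hollowpine, Briarlake
Last habitat: Dunmere with 66 animals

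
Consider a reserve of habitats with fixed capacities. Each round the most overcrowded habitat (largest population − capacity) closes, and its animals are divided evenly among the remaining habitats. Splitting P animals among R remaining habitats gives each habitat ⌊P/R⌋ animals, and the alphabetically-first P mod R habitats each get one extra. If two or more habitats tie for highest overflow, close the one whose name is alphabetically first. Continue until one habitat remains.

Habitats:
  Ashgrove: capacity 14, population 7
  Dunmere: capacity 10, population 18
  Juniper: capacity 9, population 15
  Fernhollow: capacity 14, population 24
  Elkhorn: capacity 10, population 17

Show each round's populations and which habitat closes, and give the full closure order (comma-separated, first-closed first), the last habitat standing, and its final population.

Round 1: Ashgrove=7 Dunmere=18 Elkhorn=17 Fernhollow=24 Juniper=15 → close Fernhollow (overflow 10)
  24÷4 = 6 each, +1 to first 0
Round 2: Ashgrove=13 Dunmere=24 Elkhorn=23 Juniper=21 → close Dunmere (overflow 14)
  24÷3 = 8 each, +1 to first 0
Round 3: Ashgrove=21 Elkhorn=31 Juniper=29 → close Elkhorn (overflow 21)
  31÷2 = 15 each, +1 to first 1
Round 4: Ashgrove=37 Juniper=44 → close Juniper (overflow 35)
  44÷1 = 44 each, +1 to first 0

Closure order: Fernhollow, Dunmere, Elkhorn, Juniper
Last habitat: Ashgrove with 81 animals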